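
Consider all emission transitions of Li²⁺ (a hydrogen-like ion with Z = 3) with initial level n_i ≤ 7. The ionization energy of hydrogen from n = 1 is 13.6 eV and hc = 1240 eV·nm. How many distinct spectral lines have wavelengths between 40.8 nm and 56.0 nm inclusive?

4

Enumerate all n_i → n_f pairs with 1 ≤ n_f < n_i ≤ 7 and compute λ = 1240 / [13.6·9·(1/n_f² − 1/n_i²)].
Lines falling in [40.8, 56.0] nm: 7→2 (44.12 nm), 6→2 (45.59 nm), 5→2 (48.24 nm), 4→2 (54.03 nm).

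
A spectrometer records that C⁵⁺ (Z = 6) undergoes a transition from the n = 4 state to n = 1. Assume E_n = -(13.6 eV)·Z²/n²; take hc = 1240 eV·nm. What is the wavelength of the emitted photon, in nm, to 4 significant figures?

For Z = 6 the level energies scale as Z², so the effective Rydberg energy is 13.6 × 36 = 489.6 eV.
ΔE = 489.6 × (1/1² − 1/4²) = 489.6 × 0.9375 = 459.0 eV.
λ = hc/ΔE = 1240 / 459.0 = 2.702 nm.

2.702 nm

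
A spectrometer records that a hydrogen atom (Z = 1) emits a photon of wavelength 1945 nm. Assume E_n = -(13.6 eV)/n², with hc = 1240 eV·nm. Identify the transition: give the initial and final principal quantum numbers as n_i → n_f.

n_i = 8, n_f = 4

The photon energy is ΔE = hc/λ = 1240 / 1945 = 0.6375 eV.
With Z = 1, ΔE = 13.60 × (1/n_f² − 1/n_i²), so 1/n_f² − 1/n_i² = 0.04688.
Trying n_f = 4 gives 1/n_i² = 0.01562, i.e. n_i ≈ 8; this pair matches.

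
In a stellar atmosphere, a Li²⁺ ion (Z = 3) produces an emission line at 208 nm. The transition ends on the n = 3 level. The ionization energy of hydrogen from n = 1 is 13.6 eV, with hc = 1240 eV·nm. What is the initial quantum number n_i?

The photon energy is ΔE = hc/λ = 1240 / 208 = 5.962 eV.
With Z = 3, ΔE = 122.4 × (1/n_f² − 1/n_i²), so 1/n_f² − 1/n_i² = 0.04871.
With n_f = 3: 1/n_i² = 1/9 − 0.04871 = 0.06241, so n_i ≈ 4.00.

n_i = 4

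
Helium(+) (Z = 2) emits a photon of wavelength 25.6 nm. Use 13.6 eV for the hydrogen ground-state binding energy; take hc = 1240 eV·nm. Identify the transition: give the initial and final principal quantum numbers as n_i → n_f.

n_i = 3, n_f = 1

The photon energy is ΔE = hc/λ = 1240 / 25.6 = 48.44 eV.
With Z = 2, ΔE = 54.40 × (1/n_f² − 1/n_i²), so 1/n_f² − 1/n_i² = 0.8904.
Trying n_f = 1 gives 1/n_i² = 0.1096, i.e. n_i ≈ 3; this pair matches.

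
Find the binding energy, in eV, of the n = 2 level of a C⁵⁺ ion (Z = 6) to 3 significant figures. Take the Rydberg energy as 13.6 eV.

122 eV

E_n = −13.6 Z²/n² = −489.6/n² eV for Z = 6.
E_2 = −489.6/4 = −122 eV, so ionization (to E = 0) requires 122 eV.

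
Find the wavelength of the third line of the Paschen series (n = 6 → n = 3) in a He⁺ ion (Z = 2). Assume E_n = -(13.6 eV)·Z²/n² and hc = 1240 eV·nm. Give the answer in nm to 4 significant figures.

The Paschen series terminates on n_f = 3; the third line has n_i = 3+3 = 6.
ΔE = 54.40 × (1/3² − 1/6²) = 4.533 eV.
λ = 1240 / 4.533 = 273.5 nm.

273.5 nm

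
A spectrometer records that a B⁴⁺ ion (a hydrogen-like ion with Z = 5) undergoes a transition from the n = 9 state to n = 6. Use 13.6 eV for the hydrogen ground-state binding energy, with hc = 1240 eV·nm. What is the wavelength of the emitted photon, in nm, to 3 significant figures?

For Z = 5 the level energies scale as Z², so the effective Rydberg energy is 13.6 × 25 = 340.0 eV.
ΔE = 340.0 × (1/6² − 1/9²) = 340.0 × 0.01543 = 5.247 eV.
λ = hc/ΔE = 1240 / 5.247 = 236 nm.

236 nm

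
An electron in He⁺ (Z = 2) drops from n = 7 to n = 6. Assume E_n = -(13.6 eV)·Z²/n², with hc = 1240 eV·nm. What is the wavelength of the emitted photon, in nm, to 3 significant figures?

For Z = 2 the level energies scale as Z², so the effective Rydberg energy is 13.6 × 4 = 54.40 eV.
ΔE = 54.40 × (1/6² − 1/7²) = 54.40 × 0.007370 = 0.4009 eV.
λ = hc/ΔE = 1240 / 0.4009 = 3090 nm.

3090 nm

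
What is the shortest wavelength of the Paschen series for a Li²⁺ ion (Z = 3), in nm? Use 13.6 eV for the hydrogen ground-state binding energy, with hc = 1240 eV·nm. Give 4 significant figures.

91.18 nm

The Paschen series has lower level n_f = 3; the series limit corresponds to n_i → ∞.
ΔE_max = 13.6 × 9 / 3² = 13.60 eV.
λ_min = 1240 / 13.60 = 91.18 nm.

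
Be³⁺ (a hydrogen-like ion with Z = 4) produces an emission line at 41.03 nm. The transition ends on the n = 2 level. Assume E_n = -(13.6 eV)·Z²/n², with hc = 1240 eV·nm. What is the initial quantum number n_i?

n_i = 3

The photon energy is ΔE = hc/λ = 1240 / 41.03 = 30.22 eV.
With Z = 4, ΔE = 217.6 × (1/n_f² − 1/n_i²), so 1/n_f² − 1/n_i² = 0.1389.
With n_f = 2: 1/n_i² = 1/4 − 0.1389 = 0.1111, so n_i ≈ 3.00.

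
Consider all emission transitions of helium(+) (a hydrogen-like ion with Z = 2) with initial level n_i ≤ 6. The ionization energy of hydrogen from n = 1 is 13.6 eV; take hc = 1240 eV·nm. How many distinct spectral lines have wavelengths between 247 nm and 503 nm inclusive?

Enumerate all n_i → n_f pairs with 1 ≤ n_f < n_i ≤ 6 and compute λ = 1240 / [13.6·4·(1/n_f² − 1/n_i²)].
Lines falling in [247, 503] nm: 6→3 (273.5 nm), 5→3 (320.5 nm), 4→3 (468.9 nm).

3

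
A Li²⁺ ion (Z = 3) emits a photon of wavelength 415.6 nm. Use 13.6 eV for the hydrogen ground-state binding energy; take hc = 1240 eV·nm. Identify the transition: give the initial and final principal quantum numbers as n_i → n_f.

n_i = 8, n_f = 5

The photon energy is ΔE = hc/λ = 1240 / 415.6 = 2.984 eV.
With Z = 3, ΔE = 122.4 × (1/n_f² − 1/n_i²), so 1/n_f² − 1/n_i² = 0.02438.
Trying n_f = 5 gives 1/n_i² = 0.01562, i.e. n_i ≈ 8; this pair matches.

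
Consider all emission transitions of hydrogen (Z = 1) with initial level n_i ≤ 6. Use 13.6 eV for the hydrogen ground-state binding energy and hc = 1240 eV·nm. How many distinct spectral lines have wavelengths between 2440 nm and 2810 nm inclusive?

Enumerate all n_i → n_f pairs with 1 ≤ n_f < n_i ≤ 6 and compute λ = 1240 / [13.6·1·(1/n_f² − 1/n_i²)].
Lines falling in [2440, 2810] nm: 6→4 (2626 nm).

1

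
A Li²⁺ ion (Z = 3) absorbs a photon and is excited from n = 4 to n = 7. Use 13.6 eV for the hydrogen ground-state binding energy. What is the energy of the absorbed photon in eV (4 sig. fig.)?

5.152 eV

The Bohr energies scale as Z², so for Z = 3: E_n = −122.4/n² eV.
E_7 = −122.4/49 = −2.498 eV and E_4 = −122.4/16 = −7.650 eV.
The photon energy is |E_7 − E_4| = 5.152 eV.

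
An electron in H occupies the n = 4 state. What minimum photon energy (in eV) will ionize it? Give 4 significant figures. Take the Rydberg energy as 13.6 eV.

E_4 = −13.60/16 = −0.8500 eV, so ionization (to E = 0) requires 0.8500 eV.

0.8500 eV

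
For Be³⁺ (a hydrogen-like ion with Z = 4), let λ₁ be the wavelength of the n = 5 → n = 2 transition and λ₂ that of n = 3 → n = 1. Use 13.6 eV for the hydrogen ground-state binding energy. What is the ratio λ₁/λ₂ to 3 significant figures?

λ ∝ 1/ΔE ∝ 1/(1/n_f² − 1/n_i²), and the Z² and hc factors cancel in the ratio.
λ₁/λ₂ = (1/1² − 1/3²)/(1/2² − 1/5²) = 0.8889/0.2100 = 4.23.

4.23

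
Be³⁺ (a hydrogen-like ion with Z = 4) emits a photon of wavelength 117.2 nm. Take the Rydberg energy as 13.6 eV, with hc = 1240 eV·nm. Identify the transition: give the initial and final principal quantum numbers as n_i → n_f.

The photon energy is ΔE = hc/λ = 1240 / 117.2 = 10.58 eV.
With Z = 4, ΔE = 217.6 × (1/n_f² − 1/n_i²), so 1/n_f² − 1/n_i² = 0.04862.
Trying n_f = 3 gives 1/n_i² = 0.06249, i.e. n_i ≈ 4; this pair matches.

n_i = 4, n_f = 3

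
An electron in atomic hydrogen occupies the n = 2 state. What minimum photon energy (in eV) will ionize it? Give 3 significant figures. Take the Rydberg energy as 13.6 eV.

E_2 = −13.60/4 = −3.40 eV, so ionization (to E = 0) requires 3.40 eV.

3.40 eV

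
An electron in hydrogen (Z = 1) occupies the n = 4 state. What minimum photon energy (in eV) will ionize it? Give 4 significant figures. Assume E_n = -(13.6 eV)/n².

E_4 = −13.60/16 = −0.8500 eV, so ionization (to E = 0) requires 0.8500 eV.

0.8500 eV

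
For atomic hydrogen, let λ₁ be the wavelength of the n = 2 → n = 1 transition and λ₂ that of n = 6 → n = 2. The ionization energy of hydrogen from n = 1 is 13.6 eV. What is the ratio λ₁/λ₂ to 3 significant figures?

0.296

λ ∝ 1/ΔE ∝ 1/(1/n_f² − 1/n_i²), and the Z² and hc factors cancel in the ratio.
λ₁/λ₂ = (1/2² − 1/6²)/(1/1² − 1/2²) = 0.2222/0.7500 = 0.296.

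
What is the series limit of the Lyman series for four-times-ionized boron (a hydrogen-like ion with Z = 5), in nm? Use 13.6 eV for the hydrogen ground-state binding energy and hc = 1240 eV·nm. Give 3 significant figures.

The Lyman series has lower level n_f = 1; the series limit corresponds to n_i → ∞.
ΔE_max = 13.6 × 25 / 1² = 340.0 eV.
λ_min = 1240 / 340.0 = 3.65 nm.

3.65 nm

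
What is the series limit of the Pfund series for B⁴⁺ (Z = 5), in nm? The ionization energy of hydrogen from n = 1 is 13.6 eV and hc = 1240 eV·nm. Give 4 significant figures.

91.18 nm

The Pfund series has lower level n_f = 5; the series limit corresponds to n_i → ∞.
ΔE_max = 13.6 × 25 / 5² = 13.60 eV.
λ_min = 1240 / 13.60 = 91.18 nm.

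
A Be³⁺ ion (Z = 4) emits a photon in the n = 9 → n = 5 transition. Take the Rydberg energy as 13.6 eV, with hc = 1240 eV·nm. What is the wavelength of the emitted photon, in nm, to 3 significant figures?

For Z = 4 the level energies scale as Z², so the effective Rydberg energy is 13.6 × 16 = 217.6 eV.
ΔE = 217.6 × (1/5² − 1/9²) = 217.6 × 0.02765 = 6.018 eV.
λ = hc/ΔE = 1240 / 6.018 = 206 nm.

206 nm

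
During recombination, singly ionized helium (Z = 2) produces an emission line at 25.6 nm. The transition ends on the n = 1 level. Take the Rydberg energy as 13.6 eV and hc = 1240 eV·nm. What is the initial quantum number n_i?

The photon energy is ΔE = hc/λ = 1240 / 25.6 = 48.44 eV.
With Z = 2, ΔE = 54.40 × (1/n_f² − 1/n_i²), so 1/n_f² − 1/n_i² = 0.8904.
With n_f = 1: 1/n_i² = 1/1 − 0.8904 = 0.1096, so n_i ≈ 3.02.

n_i = 3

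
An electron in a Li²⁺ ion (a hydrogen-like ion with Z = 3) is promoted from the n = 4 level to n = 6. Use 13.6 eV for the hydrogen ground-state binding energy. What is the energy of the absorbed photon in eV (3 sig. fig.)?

4.25 eV

The Bohr energies scale as Z², so for Z = 3: E_n = −122.4/n² eV.
E_6 = −122.4/36 = −3.400 eV and E_4 = −122.4/16 = −7.650 eV.
The photon energy is |E_6 − E_4| = 4.25 eV.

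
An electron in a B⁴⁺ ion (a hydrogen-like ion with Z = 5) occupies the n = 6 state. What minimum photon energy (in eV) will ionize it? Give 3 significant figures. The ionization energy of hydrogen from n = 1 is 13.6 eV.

E_n = −13.6 Z²/n² = −340.0/n² eV for Z = 5.
E_6 = −340.0/36 = −9.44 eV, so ionization (to E = 0) requires 9.44 eV.

9.44 eV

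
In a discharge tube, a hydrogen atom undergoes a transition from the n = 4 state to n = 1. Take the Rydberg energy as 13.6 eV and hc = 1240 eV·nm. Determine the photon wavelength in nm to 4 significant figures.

ΔE = 13.60 × (1/1² − 1/4²) = 13.60 × 0.9375 = 12.75 eV.
λ = hc/ΔE = 1240 / 12.75 = 97.25 nm.
This line belongs to the Lyman series.

97.25 nm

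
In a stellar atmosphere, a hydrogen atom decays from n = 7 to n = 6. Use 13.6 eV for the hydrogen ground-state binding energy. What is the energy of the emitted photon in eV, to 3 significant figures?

0.100 eV

E_7 = −13.60/49 = −0.2776 eV and E_6 = −13.60/36 = −0.3778 eV.
The photon energy is |E_7 − E_6| = 0.100 eV.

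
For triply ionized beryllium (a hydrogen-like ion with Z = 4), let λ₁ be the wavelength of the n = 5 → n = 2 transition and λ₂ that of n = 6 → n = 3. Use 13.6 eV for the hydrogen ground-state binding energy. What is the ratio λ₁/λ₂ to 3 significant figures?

λ ∝ 1/ΔE ∝ 1/(1/n_f² − 1/n_i²), and the Z² and hc factors cancel in the ratio.
λ₁/λ₂ = (1/3² − 1/6²)/(1/2² − 1/5²) = 0.08333/0.2100 = 0.397.

0.397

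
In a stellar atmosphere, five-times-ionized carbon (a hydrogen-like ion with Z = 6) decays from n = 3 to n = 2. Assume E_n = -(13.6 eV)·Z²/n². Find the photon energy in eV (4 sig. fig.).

68.00 eV

The Bohr energies scale as Z², so for Z = 6: E_n = −489.6/n² eV.
E_3 = −489.6/9 = −54.40 eV and E_2 = −489.6/4 = −122.4 eV.
The photon energy is |E_3 − E_2| = 68.00 eV.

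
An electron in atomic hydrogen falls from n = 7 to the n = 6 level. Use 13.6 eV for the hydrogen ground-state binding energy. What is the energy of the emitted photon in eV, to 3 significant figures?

0.100 eV

E_7 = −13.60/49 = −0.2776 eV and E_6 = −13.60/36 = −0.3778 eV.
The photon energy is |E_7 − E_6| = 0.100 eV.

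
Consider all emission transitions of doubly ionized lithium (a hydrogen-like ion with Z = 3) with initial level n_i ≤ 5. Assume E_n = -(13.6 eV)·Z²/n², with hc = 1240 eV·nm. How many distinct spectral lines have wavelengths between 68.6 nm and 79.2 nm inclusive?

Enumerate all n_i → n_f pairs with 1 ≤ n_f < n_i ≤ 5 and compute λ = 1240 / [13.6·9·(1/n_f² − 1/n_i²)].
Lines falling in [68.6, 79.2] nm: 3→2 (72.94 nm).

1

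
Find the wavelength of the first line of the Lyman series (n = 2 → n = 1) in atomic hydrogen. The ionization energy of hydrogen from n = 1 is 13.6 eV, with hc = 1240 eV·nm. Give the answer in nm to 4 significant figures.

The Lyman series terminates on n_f = 1; the first line has n_i = 1+1 = 2.
ΔE = 13.60 × (1/1² − 1/2²) = 10.20 eV.
λ = 1240 / 10.20 = 121.6 nm.

121.6 nm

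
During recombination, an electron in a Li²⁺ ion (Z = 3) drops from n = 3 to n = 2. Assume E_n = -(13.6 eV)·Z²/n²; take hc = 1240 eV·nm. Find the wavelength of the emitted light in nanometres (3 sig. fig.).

For Z = 3 the level energies scale as Z², so the effective Rydberg energy is 13.6 × 9 = 122.4 eV.
ΔE = 122.4 × (1/2² − 1/3²) = 122.4 × 0.1389 = 17.00 eV.
λ = hc/ΔE = 1240 / 17.00 = 72.9 nm.

72.9 nm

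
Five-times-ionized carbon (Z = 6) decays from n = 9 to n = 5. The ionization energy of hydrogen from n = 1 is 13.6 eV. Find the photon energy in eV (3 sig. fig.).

13.5 eV

The Bohr energies scale as Z², so for Z = 6: E_n = −489.6/n² eV.
E_9 = −489.6/81 = −6.044 eV and E_5 = −489.6/25 = −19.58 eV.
The photon energy is |E_9 − E_5| = 13.5 eV.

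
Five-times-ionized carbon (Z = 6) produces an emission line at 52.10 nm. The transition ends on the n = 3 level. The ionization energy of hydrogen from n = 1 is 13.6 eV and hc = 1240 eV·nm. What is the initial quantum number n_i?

n_i = 4

The photon energy is ΔE = hc/λ = 1240 / 52.10 = 23.80 eV.
With Z = 6, ΔE = 489.6 × (1/n_f² − 1/n_i²), so 1/n_f² − 1/n_i² = 0.04861.
With n_f = 3: 1/n_i² = 1/9 − 0.04861 = 0.06250, so n_i ≈ 4.00.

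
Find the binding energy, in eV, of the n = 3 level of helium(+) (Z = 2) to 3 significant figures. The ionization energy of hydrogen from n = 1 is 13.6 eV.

E_n = −13.6 Z²/n² = −54.40/n² eV for Z = 2.
E_3 = −54.40/9 = −6.04 eV, so ionization (to E = 0) requires 6.04 eV.

6.04 eV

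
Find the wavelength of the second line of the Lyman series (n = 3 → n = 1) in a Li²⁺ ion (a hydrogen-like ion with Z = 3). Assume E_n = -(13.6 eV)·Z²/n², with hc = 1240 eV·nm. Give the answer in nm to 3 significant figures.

The Lyman series terminates on n_f = 1; the second line has n_i = 1+2 = 3.
ΔE = 122.4 × (1/1² − 1/3²) = 108.8 eV.
λ = 1240 / 108.8 = 11.4 nm.

11.4 nm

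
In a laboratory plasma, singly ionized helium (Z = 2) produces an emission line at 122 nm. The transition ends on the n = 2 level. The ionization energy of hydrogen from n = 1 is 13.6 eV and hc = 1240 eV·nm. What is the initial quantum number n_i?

n_i = 4

The photon energy is ΔE = hc/λ = 1240 / 122 = 10.16 eV.
With Z = 2, ΔE = 54.40 × (1/n_f² − 1/n_i²), so 1/n_f² − 1/n_i² = 0.1868.
With n_f = 2: 1/n_i² = 1/4 − 0.1868 = 0.06316, so n_i ≈ 3.98.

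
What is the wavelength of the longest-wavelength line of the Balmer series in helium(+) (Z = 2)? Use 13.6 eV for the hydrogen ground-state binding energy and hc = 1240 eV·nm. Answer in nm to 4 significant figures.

164.1 nm

The Balmer series terminates on n_f = 2; the first line has n_i = 2+1 = 3.
ΔE = 54.40 × (1/2² − 1/3²) = 7.556 eV.
λ = 1240 / 7.556 = 164.1 nm.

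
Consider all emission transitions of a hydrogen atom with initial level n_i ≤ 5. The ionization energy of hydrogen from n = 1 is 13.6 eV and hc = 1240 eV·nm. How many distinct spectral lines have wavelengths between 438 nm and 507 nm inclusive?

1

Enumerate all n_i → n_f pairs with 1 ≤ n_f < n_i ≤ 5 and compute λ = 1240 / [13.6·1·(1/n_f² − 1/n_i²)].
Lines falling in [438, 507] nm: 4→2 (486.3 nm).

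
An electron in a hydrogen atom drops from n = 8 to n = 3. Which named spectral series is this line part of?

The series is set by the lower level: n_f = 3 is the Paschen series.

Paschen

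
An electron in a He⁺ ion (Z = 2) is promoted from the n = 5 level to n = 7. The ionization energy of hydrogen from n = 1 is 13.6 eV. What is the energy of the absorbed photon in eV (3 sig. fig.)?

1.07 eV

The Bohr energies scale as Z², so for Z = 2: E_n = −54.40/n² eV.
E_7 = −54.40/49 = −1.110 eV and E_5 = −54.40/25 = −2.176 eV.
The photon energy is |E_7 − E_5| = 1.07 eV.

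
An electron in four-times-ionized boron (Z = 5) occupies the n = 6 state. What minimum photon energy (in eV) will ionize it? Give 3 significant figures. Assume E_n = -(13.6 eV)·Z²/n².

E_n = −13.6 Z²/n² = −340.0/n² eV for Z = 5.
E_6 = −340.0/36 = −9.44 eV, so ionization (to E = 0) requires 9.44 eV.

9.44 eV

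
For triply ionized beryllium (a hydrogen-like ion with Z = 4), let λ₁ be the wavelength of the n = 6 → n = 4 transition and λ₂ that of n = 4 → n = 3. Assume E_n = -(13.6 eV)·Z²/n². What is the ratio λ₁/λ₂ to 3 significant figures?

1.40

λ ∝ 1/ΔE ∝ 1/(1/n_f² − 1/n_i²), and the Z² and hc factors cancel in the ratio.
λ₁/λ₂ = (1/3² − 1/4²)/(1/4² − 1/6²) = 0.04861/0.03472 = 1.40.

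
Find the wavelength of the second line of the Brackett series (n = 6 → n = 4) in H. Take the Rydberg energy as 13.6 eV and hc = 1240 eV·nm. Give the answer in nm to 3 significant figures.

2630 nm

The Brackett series terminates on n_f = 4; the second line has n_i = 4+2 = 6.
ΔE = 13.60 × (1/4² − 1/6²) = 0.4722 eV.
λ = 1240 / 0.4722 = 2630 nm.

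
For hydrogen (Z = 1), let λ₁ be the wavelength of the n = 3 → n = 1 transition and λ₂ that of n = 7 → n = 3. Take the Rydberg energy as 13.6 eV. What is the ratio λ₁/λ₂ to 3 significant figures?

0.102

λ ∝ 1/ΔE ∝ 1/(1/n_f² − 1/n_i²), and the Z² and hc factors cancel in the ratio.
λ₁/λ₂ = (1/3² − 1/7²)/(1/1² − 1/3²) = 0.09070/0.8889 = 0.102.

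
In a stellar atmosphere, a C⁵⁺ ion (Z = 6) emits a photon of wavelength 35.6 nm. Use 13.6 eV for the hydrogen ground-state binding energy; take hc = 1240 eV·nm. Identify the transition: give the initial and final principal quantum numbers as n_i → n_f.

The photon energy is ΔE = hc/λ = 1240 / 35.6 = 34.83 eV.
With Z = 6, ΔE = 489.6 × (1/n_f² − 1/n_i²), so 1/n_f² − 1/n_i² = 0.07114.
Trying n_f = 3 gives 1/n_i² = 0.03997, i.e. n_i ≈ 5; this pair matches.

n_i = 5, n_f = 3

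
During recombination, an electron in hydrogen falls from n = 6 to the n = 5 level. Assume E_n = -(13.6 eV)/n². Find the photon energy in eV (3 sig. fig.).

E_6 = −13.60/36 = −0.3778 eV and E_5 = −13.60/25 = −0.5440 eV.
The photon energy is |E_6 − E_5| = 0.166 eV.

0.166 eV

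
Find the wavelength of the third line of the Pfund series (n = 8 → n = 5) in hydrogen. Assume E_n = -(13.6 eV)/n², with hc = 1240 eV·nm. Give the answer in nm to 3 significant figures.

3740 nm

The Pfund series terminates on n_f = 5; the third line has n_i = 5+3 = 8.
ΔE = 13.60 × (1/5² − 1/8²) = 0.3315 eV.
λ = 1240 / 0.3315 = 3740 nm.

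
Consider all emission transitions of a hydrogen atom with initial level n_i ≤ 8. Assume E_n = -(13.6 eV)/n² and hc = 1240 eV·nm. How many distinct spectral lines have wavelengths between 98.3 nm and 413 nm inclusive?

5

Enumerate all n_i → n_f pairs with 1 ≤ n_f < n_i ≤ 8 and compute λ = 1240 / [13.6·1·(1/n_f² − 1/n_i²)].
Lines falling in [98.3, 413] nm: 3→1 (102.6 nm), 2→1 (121.6 nm), 8→2 (389.0 nm), 7→2 (397.1 nm), 6→2 (410.3 nm).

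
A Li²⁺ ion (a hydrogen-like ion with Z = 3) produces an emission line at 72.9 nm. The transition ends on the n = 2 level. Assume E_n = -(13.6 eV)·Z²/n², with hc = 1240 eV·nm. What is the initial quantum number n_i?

n_i = 3

The photon energy is ΔE = hc/λ = 1240 / 72.9 = 17.01 eV.
With Z = 3, ΔE = 122.4 × (1/n_f² − 1/n_i²), so 1/n_f² − 1/n_i² = 0.1390.
With n_f = 2: 1/n_i² = 1/4 − 0.1390 = 0.1110, so n_i ≈ 3.00.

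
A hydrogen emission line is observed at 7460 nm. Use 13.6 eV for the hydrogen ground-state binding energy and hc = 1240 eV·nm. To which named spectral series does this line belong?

Pfund

ΔE = 1240/7460 = 0.1662 eV.
This matches 13.6 × (1/5² − 1/6²), so n_f = 5: the Pfund series.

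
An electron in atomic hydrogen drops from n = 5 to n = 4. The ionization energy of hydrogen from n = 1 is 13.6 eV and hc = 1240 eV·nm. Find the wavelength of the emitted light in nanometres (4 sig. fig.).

ΔE = 13.60 × (1/4² − 1/5²) = 13.60 × 0.02250 = 0.3060 eV.
λ = hc/ΔE = 1240 / 0.3060 = 4052 nm.
This line belongs to the Brackett series.

4052 nm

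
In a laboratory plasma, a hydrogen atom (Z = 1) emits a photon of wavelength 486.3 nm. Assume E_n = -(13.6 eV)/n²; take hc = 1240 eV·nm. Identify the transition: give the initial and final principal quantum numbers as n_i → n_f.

n_i = 4, n_f = 2

The photon energy is ΔE = hc/λ = 1240 / 486.3 = 2.550 eV.
With Z = 1, ΔE = 13.60 × (1/n_f² − 1/n_i²), so 1/n_f² − 1/n_i² = 0.1875.
Trying n_f = 2 gives 1/n_i² = 0.06251, i.e. n_i ≈ 4; this pair matches.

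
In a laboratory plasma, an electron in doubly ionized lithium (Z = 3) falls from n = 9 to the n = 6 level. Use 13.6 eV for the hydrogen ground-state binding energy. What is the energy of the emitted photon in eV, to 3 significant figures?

The Bohr energies scale as Z², so for Z = 3: E_n = −122.4/n² eV.
E_9 = −122.4/81 = −1.511 eV and E_6 = −122.4/36 = −3.400 eV.
The photon energy is |E_9 − E_6| = 1.89 eV.

1.89 eV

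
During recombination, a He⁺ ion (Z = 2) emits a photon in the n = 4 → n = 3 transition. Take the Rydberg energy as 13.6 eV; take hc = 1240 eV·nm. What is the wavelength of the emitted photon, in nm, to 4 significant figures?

For Z = 2 the level energies scale as Z², so the effective Rydberg energy is 13.6 × 4 = 54.40 eV.
ΔE = 54.40 × (1/3² − 1/4²) = 54.40 × 0.04861 = 2.644 eV.
λ = hc/ΔE = 1240 / 2.644 = 468.9 nm.

468.9 nm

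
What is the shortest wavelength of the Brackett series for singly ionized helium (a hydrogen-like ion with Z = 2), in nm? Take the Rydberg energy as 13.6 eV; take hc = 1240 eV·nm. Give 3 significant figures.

365 nm

The Brackett series has lower level n_f = 4; the series limit corresponds to n_i → ∞.
ΔE_max = 13.6 × 4 / 4² = 3.400 eV.
λ_min = 1240 / 3.400 = 365 nm.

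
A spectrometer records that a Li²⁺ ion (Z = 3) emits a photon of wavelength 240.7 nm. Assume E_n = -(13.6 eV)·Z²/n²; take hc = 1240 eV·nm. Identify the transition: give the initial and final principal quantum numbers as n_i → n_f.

The photon energy is ΔE = hc/λ = 1240 / 240.7 = 5.152 eV.
With Z = 3, ΔE = 122.4 × (1/n_f² − 1/n_i²), so 1/n_f² − 1/n_i² = 0.04209.
Trying n_f = 4 gives 1/n_i² = 0.02041, i.e. n_i ≈ 7; this pair matches.

n_i = 7, n_f = 4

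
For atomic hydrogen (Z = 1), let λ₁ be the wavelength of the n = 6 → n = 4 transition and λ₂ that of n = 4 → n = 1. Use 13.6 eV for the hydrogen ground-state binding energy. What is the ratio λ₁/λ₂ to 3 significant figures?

λ ∝ 1/ΔE ∝ 1/(1/n_f² − 1/n_i²), and the Z² and hc factors cancel in the ratio.
λ₁/λ₂ = (1/1² − 1/4²)/(1/4² − 1/6²) = 0.9375/0.03472 = 27.0.

27.0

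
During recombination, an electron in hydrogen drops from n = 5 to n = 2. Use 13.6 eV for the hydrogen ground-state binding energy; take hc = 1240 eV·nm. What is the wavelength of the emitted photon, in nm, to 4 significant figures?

ΔE = 13.60 × (1/2² − 1/5²) = 13.60 × 0.2100 = 2.856 eV.
λ = hc/ΔE = 1240 / 2.856 = 434.2 nm.

434.2 nm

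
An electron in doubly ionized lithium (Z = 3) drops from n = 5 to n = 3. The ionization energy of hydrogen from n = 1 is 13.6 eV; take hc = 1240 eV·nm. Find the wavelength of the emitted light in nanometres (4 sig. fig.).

For Z = 3 the level energies scale as Z², so the effective Rydberg energy is 13.6 × 9 = 122.4 eV.
ΔE = 122.4 × (1/3² − 1/5²) = 122.4 × 0.07111 = 8.704 eV.
λ = hc/ΔE = 1240 / 8.704 = 142.5 nm.

142.5 nm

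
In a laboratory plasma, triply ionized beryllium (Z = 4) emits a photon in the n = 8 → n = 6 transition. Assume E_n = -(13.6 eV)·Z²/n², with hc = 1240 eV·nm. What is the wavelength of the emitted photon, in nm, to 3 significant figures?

For Z = 4 the level energies scale as Z², so the effective Rydberg energy is 13.6 × 16 = 217.6 eV.
ΔE = 217.6 × (1/6² − 1/8²) = 217.6 × 0.01215 = 2.644 eV.
λ = hc/ΔE = 1240 / 2.644 = 469 nm.

469 nm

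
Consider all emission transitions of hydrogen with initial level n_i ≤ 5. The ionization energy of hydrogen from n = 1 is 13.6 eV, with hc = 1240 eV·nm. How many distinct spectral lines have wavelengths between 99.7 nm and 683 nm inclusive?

5

Enumerate all n_i → n_f pairs with 1 ≤ n_f < n_i ≤ 5 and compute λ = 1240 / [13.6·1·(1/n_f² − 1/n_i²)].
Lines falling in [99.7, 683] nm: 3→1 (102.6 nm), 2→1 (121.6 nm), 5→2 (434.2 nm), 4→2 (486.3 nm), 3→2 (656.5 nm).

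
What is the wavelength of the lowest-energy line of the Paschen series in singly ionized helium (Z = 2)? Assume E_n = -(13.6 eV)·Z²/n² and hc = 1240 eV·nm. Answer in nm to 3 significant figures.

The Paschen series terminates on n_f = 3; the first line has n_i = 3+1 = 4.
ΔE = 54.40 × (1/3² − 1/4²) = 2.644 eV.
λ = 1240 / 2.644 = 469 nm.

469 nm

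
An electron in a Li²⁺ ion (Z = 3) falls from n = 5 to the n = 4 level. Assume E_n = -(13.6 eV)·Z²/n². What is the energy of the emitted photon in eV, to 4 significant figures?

The Bohr energies scale as Z², so for Z = 3: E_n = −122.4/n² eV.
E_5 = −122.4/25 = −4.896 eV and E_4 = −122.4/16 = −7.650 eV.
The photon energy is |E_5 − E_4| = 2.754 eV.

2.754 eV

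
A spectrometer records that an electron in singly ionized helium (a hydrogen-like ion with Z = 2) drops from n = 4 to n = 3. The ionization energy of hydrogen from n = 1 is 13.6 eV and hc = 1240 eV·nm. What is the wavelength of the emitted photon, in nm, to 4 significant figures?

For Z = 2 the level energies scale as Z², so the effective Rydberg energy is 13.6 × 4 = 54.40 eV.
ΔE = 54.40 × (1/3² − 1/4²) = 54.40 × 0.04861 = 2.644 eV.
λ = hc/ΔE = 1240 / 2.644 = 468.9 nm.

468.9 nm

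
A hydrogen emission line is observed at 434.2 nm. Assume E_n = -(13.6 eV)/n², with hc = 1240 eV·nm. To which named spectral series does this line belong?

ΔE = 1240/434.2 = 2.856 eV.
This matches 13.6 × (1/2² − 1/5²), so n_f = 2: the Balmer series.

Balmer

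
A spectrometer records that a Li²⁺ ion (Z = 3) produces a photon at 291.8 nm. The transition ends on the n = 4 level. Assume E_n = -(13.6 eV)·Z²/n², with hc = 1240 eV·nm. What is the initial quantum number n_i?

The photon energy is ΔE = hc/λ = 1240 / 291.8 = 4.249 eV.
With Z = 3, ΔE = 122.4 × (1/n_f² − 1/n_i²), so 1/n_f² − 1/n_i² = 0.03472.
With n_f = 4: 1/n_i² = 1/16 − 0.03472 = 0.02778, so n_i ≈ 6.00.

n_i = 6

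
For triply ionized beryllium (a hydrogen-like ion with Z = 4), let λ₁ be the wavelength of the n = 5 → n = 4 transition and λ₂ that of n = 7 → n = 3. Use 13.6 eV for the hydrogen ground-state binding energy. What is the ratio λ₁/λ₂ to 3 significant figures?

4.03

λ ∝ 1/ΔE ∝ 1/(1/n_f² − 1/n_i²), and the Z² and hc factors cancel in the ratio.
λ₁/λ₂ = (1/3² − 1/7²)/(1/4² − 1/5²) = 0.09070/0.02250 = 4.03.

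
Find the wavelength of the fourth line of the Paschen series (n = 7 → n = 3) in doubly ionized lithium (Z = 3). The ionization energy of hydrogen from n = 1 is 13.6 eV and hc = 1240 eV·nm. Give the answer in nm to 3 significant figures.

112 nm

The Paschen series terminates on n_f = 3; the fourth line has n_i = 3+4 = 7.
ΔE = 122.4 × (1/3² − 1/7²) = 11.10 eV.
λ = 1240 / 11.10 = 112 nm.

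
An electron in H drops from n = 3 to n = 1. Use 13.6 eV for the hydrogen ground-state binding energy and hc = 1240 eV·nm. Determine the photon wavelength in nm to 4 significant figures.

102.6 nm

ΔE = 13.60 × (1/1² − 1/3²) = 13.60 × 0.8889 = 12.09 eV.
λ = hc/ΔE = 1240 / 12.09 = 102.6 nm.
This line belongs to the Lyman series.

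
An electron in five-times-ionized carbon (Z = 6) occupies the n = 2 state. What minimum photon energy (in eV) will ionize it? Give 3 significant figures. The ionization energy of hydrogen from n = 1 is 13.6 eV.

122 eV

E_n = −13.6 Z²/n² = −489.6/n² eV for Z = 6.
E_2 = −489.6/4 = −122 eV, so ionization (to E = 0) requires 122 eV.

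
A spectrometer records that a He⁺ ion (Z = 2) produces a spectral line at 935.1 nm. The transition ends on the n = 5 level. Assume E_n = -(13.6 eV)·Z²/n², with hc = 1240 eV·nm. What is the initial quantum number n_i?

n_i = 8

The photon energy is ΔE = hc/λ = 1240 / 935.1 = 1.326 eV.
With Z = 2, ΔE = 54.40 × (1/n_f² − 1/n_i²), so 1/n_f² − 1/n_i² = 0.02438.
With n_f = 5: 1/n_i² = 1/25 − 0.02438 = 0.01562, so n_i ≈ 8.00.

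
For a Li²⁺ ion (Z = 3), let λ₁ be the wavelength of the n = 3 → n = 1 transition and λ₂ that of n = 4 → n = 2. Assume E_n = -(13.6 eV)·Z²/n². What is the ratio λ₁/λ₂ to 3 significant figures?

λ ∝ 1/ΔE ∝ 1/(1/n_f² − 1/n_i²), and the Z² and hc factors cancel in the ratio.
λ₁/λ₂ = (1/2² − 1/4²)/(1/1² − 1/3²) = 0.1875/0.8889 = 0.211.

0.211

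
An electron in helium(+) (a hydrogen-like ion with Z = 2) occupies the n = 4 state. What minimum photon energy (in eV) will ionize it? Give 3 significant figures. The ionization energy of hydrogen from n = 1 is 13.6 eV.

E_n = −13.6 Z²/n² = −54.40/n² eV for Z = 2.
E_4 = −54.40/16 = −3.40 eV, so ionization (to E = 0) requires 3.40 eV.

3.40 eV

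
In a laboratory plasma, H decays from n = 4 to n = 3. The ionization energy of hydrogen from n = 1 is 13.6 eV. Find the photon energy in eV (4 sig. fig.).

0.6611 eV

E_4 = −13.60/16 = −0.8500 eV and E_3 = −13.60/9 = −1.511 eV.
The photon energy is |E_4 − E_3| = 0.6611 eV.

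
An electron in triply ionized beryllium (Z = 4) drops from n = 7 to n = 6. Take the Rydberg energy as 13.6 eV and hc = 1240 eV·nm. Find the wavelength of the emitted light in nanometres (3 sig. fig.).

773 nm

For Z = 4 the level energies scale as Z², so the effective Rydberg energy is 13.6 × 16 = 217.6 eV.
ΔE = 217.6 × (1/6² − 1/7²) = 217.6 × 0.007370 = 1.604 eV.
λ = hc/ΔE = 1240 / 1.604 = 773 nm.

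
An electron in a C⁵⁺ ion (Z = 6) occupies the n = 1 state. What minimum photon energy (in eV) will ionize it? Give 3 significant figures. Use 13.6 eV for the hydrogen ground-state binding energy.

E_n = −13.6 Z²/n² = −489.6/n² eV for Z = 6.
E_1 = −489.6/1 = −490 eV, so ionization (to E = 0) requires 490 eV.

490 eV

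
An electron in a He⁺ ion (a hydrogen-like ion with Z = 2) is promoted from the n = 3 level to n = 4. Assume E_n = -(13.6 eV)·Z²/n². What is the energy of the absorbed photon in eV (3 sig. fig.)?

The Bohr energies scale as Z², so for Z = 2: E_n = −54.40/n² eV.
E_4 = −54.40/16 = −3.400 eV and E_3 = −54.40/9 = −6.044 eV.
The photon energy is |E_4 − E_3| = 2.64 eV.

2.64 eV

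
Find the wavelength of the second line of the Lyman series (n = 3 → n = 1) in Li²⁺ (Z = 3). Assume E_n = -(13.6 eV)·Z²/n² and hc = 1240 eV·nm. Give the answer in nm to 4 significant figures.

The Lyman series terminates on n_f = 1; the second line has n_i = 1+2 = 3.
ΔE = 122.4 × (1/1² − 1/3²) = 108.8 eV.
λ = 1240 / 108.8 = 11.40 nm.

11.40 nm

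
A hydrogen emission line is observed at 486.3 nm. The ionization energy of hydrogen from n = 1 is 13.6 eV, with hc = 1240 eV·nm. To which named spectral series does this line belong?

ΔE = 1240/486.3 = 2.550 eV.
This matches 13.6 × (1/2² − 1/4²), so n_f = 2: the Balmer series.

Balmer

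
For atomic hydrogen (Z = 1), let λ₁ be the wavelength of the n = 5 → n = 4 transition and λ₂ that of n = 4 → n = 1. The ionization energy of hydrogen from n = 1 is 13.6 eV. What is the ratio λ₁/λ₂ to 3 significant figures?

λ ∝ 1/ΔE ∝ 1/(1/n_f² − 1/n_i²), and the Z² and hc factors cancel in the ratio.
λ₁/λ₂ = (1/1² − 1/4²)/(1/4² − 1/5²) = 0.9375/0.02250 = 41.7.

41.7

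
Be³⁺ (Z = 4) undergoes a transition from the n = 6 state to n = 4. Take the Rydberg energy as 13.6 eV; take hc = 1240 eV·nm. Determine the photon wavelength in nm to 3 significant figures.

For Z = 4 the level energies scale as Z², so the effective Rydberg energy is 13.6 × 16 = 217.6 eV.
ΔE = 217.6 × (1/4² − 1/6²) = 217.6 × 0.03472 = 7.556 eV.
λ = hc/ΔE = 1240 / 7.556 = 164 nm.

164 nm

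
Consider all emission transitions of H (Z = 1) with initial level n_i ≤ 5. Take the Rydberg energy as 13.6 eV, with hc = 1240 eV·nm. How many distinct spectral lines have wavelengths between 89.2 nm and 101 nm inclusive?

2

Enumerate all n_i → n_f pairs with 1 ≤ n_f < n_i ≤ 5 and compute λ = 1240 / [13.6·1·(1/n_f² − 1/n_i²)].
Lines falling in [89.2, 101] nm: 5→1 (94.98 nm), 4→1 (97.25 nm).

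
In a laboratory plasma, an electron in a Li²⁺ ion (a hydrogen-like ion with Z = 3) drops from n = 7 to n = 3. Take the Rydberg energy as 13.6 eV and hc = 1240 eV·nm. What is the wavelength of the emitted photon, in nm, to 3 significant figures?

112 nm

For Z = 3 the level energies scale as Z², so the effective Rydberg energy is 13.6 × 9 = 122.4 eV.
ΔE = 122.4 × (1/3² − 1/7²) = 122.4 × 0.09070 = 11.10 eV.
λ = hc/ΔE = 1240 / 11.10 = 112 nm.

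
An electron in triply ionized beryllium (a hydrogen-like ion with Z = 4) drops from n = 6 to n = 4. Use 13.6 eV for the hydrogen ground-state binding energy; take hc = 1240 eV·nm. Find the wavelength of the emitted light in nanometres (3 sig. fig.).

For Z = 4 the level energies scale as Z², so the effective Rydberg energy is 13.6 × 16 = 217.6 eV.
ΔE = 217.6 × (1/4² − 1/6²) = 217.6 × 0.03472 = 7.556 eV.
λ = hc/ΔE = 1240 / 7.556 = 164 nm.

164 nm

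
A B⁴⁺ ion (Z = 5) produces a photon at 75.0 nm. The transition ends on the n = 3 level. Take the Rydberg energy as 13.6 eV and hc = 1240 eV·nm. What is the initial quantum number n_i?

n_i = 4

The photon energy is ΔE = hc/λ = 1240 / 75.0 = 16.53 eV.
With Z = 5, ΔE = 340.0 × (1/n_f² − 1/n_i²), so 1/n_f² − 1/n_i² = 0.04863.
With n_f = 3: 1/n_i² = 1/9 − 0.04863 = 0.06248, so n_i ≈ 4.00.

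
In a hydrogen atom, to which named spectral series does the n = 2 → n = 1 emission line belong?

The series is set by the lower level: n_f = 1 is the Lyman series.

Lyman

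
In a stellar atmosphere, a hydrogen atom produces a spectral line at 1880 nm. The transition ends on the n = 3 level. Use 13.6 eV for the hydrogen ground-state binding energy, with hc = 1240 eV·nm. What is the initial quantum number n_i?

The photon energy is ΔE = hc/λ = 1240 / 1880 = 0.6596 eV.
With Z = 1, ΔE = 13.60 × (1/n_f² − 1/n_i²), so 1/n_f² − 1/n_i² = 0.04850.
With n_f = 3: 1/n_i² = 1/9 − 0.04850 = 0.06261, so n_i ≈ 4.00.

n_i = 4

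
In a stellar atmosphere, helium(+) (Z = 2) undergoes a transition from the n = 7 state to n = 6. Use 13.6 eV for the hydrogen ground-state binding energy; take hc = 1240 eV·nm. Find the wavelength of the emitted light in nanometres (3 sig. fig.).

3090 nm

For Z = 2 the level energies scale as Z², so the effective Rydberg energy is 13.6 × 4 = 54.40 eV.
ΔE = 54.40 × (1/6² − 1/7²) = 54.40 × 0.007370 = 0.4009 eV.
λ = hc/ΔE = 1240 / 0.4009 = 3090 nm.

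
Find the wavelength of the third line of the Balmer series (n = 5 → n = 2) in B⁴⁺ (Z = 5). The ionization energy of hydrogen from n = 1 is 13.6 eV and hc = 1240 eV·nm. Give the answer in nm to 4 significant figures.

The Balmer series terminates on n_f = 2; the third line has n_i = 2+3 = 5.
ΔE = 340.0 × (1/2² − 1/5²) = 71.40 eV.
λ = 1240 / 71.40 = 17.37 nm.

17.37 nm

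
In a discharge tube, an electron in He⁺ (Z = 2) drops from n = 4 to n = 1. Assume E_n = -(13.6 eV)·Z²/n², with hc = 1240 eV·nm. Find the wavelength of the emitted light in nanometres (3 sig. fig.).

For Z = 2 the level energies scale as Z², so the effective Rydberg energy is 13.6 × 4 = 54.40 eV.
ΔE = 54.40 × (1/1² − 1/4²) = 54.40 × 0.9375 = 51.00 eV.
λ = hc/ΔE = 1240 / 51.00 = 24.3 nm.

24.3 nm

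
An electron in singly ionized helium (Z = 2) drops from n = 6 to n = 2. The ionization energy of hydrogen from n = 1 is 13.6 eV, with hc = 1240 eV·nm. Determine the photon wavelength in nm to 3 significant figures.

103 nm

For Z = 2 the level energies scale as Z², so the effective Rydberg energy is 13.6 × 4 = 54.40 eV.
ΔE = 54.40 × (1/2² − 1/6²) = 54.40 × 0.2222 = 12.09 eV.
λ = hc/ΔE = 1240 / 12.09 = 103 nm.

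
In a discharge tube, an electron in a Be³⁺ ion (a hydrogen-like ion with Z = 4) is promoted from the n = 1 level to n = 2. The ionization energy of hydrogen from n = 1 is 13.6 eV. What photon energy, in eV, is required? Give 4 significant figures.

163.2 eV

The Bohr energies scale as Z², so for Z = 4: E_n = −217.6/n² eV.
E_2 = −217.6/4 = −54.40 eV and E_1 = −217.6/1 = −217.6 eV.
The photon energy is |E_2 − E_1| = 163.2 eV.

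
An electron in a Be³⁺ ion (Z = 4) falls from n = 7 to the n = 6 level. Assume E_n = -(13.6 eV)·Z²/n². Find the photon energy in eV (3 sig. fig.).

1.60 eV

The Bohr energies scale as Z², so for Z = 4: E_n = −217.6/n² eV.
E_7 = −217.6/49 = −4.441 eV and E_6 = −217.6/36 = −6.044 eV.
The photon energy is |E_7 − E_6| = 1.60 eV.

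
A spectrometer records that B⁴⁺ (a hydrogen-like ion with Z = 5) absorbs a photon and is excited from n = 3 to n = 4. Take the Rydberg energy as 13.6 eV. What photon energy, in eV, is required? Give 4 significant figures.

The Bohr energies scale as Z², so for Z = 5: E_n = −340.0/n² eV.
E_4 = −340.0/16 = −21.25 eV and E_3 = −340.0/9 = −37.78 eV.
The photon energy is |E_4 − E_3| = 16.53 eV.

16.53 eV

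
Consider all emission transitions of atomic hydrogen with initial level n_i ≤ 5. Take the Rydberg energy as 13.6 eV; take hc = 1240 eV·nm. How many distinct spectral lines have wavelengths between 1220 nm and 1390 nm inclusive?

Enumerate all n_i → n_f pairs with 1 ≤ n_f < n_i ≤ 5 and compute λ = 1240 / [13.6·1·(1/n_f² − 1/n_i²)].
Lines falling in [1220, 1390] nm: 5→3 (1282 nm).

1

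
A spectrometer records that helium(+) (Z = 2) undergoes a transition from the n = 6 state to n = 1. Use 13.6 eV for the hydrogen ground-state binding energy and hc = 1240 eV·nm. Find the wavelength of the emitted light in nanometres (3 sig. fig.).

For Z = 2 the level energies scale as Z², so the effective Rydberg energy is 13.6 × 4 = 54.40 eV.
ΔE = 54.40 × (1/1² − 1/6²) = 54.40 × 0.9722 = 52.89 eV.
λ = hc/ΔE = 1240 / 52.89 = 23.4 nm.

23.4 nm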